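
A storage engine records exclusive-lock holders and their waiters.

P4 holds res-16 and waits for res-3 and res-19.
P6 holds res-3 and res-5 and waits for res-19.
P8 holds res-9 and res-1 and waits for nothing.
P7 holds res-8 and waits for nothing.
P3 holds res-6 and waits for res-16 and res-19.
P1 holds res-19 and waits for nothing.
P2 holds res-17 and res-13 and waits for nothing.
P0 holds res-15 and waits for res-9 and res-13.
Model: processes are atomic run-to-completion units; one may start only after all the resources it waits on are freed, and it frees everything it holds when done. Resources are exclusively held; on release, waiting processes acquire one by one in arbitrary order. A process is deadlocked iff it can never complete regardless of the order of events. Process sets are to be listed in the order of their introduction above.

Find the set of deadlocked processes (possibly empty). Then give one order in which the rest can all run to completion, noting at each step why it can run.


Nothing here is deadlocked.
Key observation: the waits form no ring: some process can always run, and its releases unblock the others one by one.
The rest can finish in the order P1, P7, P6, P2, P8, P4, P3, P0.
Verifying each step:
  run P1 (it waits on nothing); releases res-19
  run P7 (it waits on nothing); releases res-8
  P6: everything it awaited (res-19) is free; runs, freeing res-3 and res-5
  run P2 (it waits on nothing); releases res-17 and res-13
  run P8 (it waits on nothing); releases res-9 and res-1
  P4: everything it awaited (res-3 and res-19) is free; runs, freeing res-16
  P3: everything it awaited (res-16 and res-19) is free; runs, freeing res-6
  P0: everything it awaited (res-9 and res-13) is free; runs, freeing res-15


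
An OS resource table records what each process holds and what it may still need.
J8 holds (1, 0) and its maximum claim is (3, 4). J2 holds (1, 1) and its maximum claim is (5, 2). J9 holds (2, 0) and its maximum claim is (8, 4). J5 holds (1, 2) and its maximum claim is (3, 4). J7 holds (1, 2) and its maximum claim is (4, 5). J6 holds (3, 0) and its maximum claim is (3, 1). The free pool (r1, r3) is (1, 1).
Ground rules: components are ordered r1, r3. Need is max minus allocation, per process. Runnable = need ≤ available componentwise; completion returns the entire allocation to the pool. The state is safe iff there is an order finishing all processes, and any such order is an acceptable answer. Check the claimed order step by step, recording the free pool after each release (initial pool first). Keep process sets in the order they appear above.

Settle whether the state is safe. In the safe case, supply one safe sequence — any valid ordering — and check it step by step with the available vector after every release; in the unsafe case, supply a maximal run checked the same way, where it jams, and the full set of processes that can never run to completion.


SAFE. One safe sequence: J6, J2, J5, J7, J9, J8.
Key observation: the first exact fit in this order is J6 — it needs (0, 1) with (1, 1) free, meeting a requested resource to the last unit.
Verifying each step:
  pool = (1, 1)
  run J6 (needs (0, 1), free (1, 1)); after release of (3, 0) the pool is (4, 1)
  run J2 (needs (4, 1), free (4, 1)); after release of (1, 1) the pool is (5, 2)
  run J5 (needs (2, 2), free (5, 2)); after release of (1, 2) the pool is (6, 4)
  run J7 (needs (3, 3), free (6, 4)); after release of (1, 2) the pool is (7, 6)
  run J9 (needs (6, 4), free (7, 6)); after release of (2, 0) the pool is (9, 6)
  run J8 (needs (2, 4), free (9, 6)); after release of (1, 0) the pool is (10, 6)


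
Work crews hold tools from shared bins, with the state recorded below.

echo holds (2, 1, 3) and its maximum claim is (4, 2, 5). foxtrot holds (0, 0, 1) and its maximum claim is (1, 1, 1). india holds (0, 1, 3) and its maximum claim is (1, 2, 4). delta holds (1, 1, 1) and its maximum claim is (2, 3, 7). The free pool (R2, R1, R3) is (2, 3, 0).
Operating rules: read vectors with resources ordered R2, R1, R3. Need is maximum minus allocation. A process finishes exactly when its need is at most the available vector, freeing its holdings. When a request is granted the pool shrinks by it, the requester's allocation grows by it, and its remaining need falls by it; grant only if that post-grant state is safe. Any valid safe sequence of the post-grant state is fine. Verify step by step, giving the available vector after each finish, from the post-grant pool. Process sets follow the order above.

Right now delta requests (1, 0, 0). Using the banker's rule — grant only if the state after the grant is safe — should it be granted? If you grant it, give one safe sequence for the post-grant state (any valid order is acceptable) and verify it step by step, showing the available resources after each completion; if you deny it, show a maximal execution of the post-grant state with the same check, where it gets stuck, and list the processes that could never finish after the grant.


DENY. Granting would leave the state unsafe.
Key observation: after foxtrot, india the pool peaks at (1, 4, 4), and each blocked process is short somewhere: echo on R2; delta on R3.
Pretend the grant happened; the run foxtrot, india goes as far as possible. Step-by-step check:
  pool = (1, 3, 0)
  run foxtrot (needs (1, 1, 0), free (1, 3, 0)); after release of (0, 0, 1) the pool is (1, 3, 1)
  run india (needs (1, 1, 1), free (1, 3, 1)); after release of (0, 1, 3) the pool is (1, 4, 4)
  echo still needs (2, 1, 2) but only (1, 4, 4) is free — short on R2
  delta still needs (0, 2, 6) but only (1, 4, 4) is free — short on R3
Post-grant, the permanently blocked set is echo and delta.


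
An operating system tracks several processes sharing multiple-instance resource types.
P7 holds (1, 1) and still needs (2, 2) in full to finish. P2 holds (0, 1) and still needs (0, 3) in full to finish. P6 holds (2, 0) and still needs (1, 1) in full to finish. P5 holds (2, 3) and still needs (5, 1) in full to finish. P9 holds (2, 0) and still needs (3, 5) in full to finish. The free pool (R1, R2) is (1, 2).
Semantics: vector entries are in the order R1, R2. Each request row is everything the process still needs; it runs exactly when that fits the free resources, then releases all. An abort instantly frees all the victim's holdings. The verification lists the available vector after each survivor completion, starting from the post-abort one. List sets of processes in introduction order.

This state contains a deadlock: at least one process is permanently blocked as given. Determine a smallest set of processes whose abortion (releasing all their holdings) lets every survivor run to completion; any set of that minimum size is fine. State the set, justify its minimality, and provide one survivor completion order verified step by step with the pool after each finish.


The answer: abort P9.
Key observation: P5 was stuck for good until P9 gave back (2, 0); in the order shown it finishes at step 4.
No smaller set exists: with zero aborts the deadlock remains.
The survivors complete as P6, P7, P2, P5. Step-by-step check (starting from the post-abort pool):
  pool = (3, 2)
  run P6 (needs (1, 1), free (3, 2)); after release of (2, 0) the pool is (5, 2)
  run P7 (needs (2, 2), free (5, 2)); after release of (1, 1) the pool is (6, 3)
  run P2 (needs (0, 3), free (6, 3)); after release of (0, 1) the pool is (6, 4)
  run P5 (needs (5, 1), free (6, 4)); after release of (2, 3) the pool is (8, 7)


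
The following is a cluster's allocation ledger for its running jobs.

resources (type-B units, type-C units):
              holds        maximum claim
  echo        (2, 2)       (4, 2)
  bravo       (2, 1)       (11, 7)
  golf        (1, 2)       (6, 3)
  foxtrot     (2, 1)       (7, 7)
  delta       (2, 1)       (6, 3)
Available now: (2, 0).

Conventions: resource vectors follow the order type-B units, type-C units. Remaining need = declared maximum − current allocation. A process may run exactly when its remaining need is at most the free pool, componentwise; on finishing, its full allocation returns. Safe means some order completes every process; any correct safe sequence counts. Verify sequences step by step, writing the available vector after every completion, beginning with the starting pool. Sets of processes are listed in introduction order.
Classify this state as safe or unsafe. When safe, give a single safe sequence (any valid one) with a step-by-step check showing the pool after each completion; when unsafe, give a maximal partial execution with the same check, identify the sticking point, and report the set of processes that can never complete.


UNSAFE — no complete ordering exists.
Key observation: even finishing echo, delta, golf leaves just (7, 5) free — too little type-C units for any of the remaining processes.
A maximal execution: echo, delta, golf — then nothing else fits. Check, step by step:
  pool = (2, 0)
  echo needs (2, 0) <= (2, 0) -> finishes; pool += (2, 2) = (4, 2)
  delta needs (4, 2) <= (4, 2) -> finishes; pool += (2, 1) = (6, 3)
  golf needs (5, 1) <= (6, 3) -> finishes; pool += (1, 2) = (7, 5)
  bravo cannot run: need (9, 6) vs free (7, 5) (insufficient type-B units and type-C units)
  foxtrot cannot run: need (5, 6) vs free (7, 5) (insufficient type-C units)
Never able to finish: bravo and foxtrot.


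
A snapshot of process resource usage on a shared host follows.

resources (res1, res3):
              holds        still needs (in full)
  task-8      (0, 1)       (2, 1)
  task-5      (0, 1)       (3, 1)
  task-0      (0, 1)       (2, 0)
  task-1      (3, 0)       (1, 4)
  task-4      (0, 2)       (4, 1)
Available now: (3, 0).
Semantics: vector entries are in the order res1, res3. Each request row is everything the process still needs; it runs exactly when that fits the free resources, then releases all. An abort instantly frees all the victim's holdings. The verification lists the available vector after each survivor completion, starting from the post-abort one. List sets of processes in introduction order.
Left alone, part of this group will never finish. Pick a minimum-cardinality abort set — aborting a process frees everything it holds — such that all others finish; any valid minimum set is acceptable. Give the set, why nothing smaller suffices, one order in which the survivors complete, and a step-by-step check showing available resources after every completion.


Abort task-4.
Key observation: task-1 could never have finished before the abort; with (0, 2) returned by task-4, it fits at step 3.
Minimality: the empty abort set fails — the state is deadlocked as it stands.
Survivors finish in the order: task-0, task-5, task-1, task-8. Verifying each step (pool after the aborts first):
  pool = (3, 2)
  task-0 needs (2, 0) <= (3, 2) -> finishes; pool += (0, 1) = (3, 3)
  task-5 needs (3, 1) <= (3, 3) -> finishes; pool += (0, 1) = (3, 4)
  task-1 needs (1, 4) <= (3, 4) -> finishes; pool += (3, 0) = (6, 4)
  task-8 needs (2, 1) <= (6, 4) -> finishes; pool += (0, 1) = (6, 5)


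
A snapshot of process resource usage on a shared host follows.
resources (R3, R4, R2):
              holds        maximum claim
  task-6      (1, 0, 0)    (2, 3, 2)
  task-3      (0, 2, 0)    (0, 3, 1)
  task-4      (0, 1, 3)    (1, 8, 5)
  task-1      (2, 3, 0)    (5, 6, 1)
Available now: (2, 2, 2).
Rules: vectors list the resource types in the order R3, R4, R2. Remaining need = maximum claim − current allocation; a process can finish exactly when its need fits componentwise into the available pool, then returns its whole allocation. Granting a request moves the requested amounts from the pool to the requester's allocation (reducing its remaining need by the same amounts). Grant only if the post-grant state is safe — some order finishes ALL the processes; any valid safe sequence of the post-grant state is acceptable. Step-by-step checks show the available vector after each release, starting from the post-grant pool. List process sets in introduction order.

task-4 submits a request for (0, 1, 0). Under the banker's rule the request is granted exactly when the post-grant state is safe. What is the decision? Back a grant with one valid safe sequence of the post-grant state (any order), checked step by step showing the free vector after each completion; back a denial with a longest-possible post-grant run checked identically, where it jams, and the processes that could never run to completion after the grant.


GRANT. The post-grant state is safe; one safe sequence: task-3, task-6, task-1, task-4.
Key observation: after the grant the pool drops to (2, 1, 2), which still lets task-3 finish first and unwind the rest.
Verifying the post-grant state step by step:
  pool = (2, 1, 2)
  task-3: need (0, 1, 1) fits (2, 1, 2); releases (0, 2, 0), pool now (2, 3, 2)
  task-6: need (1, 3, 2) fits (2, 3, 2); releases (1, 0, 0), pool now (3, 3, 2)
  task-1: need (3, 3, 1) fits (3, 3, 2); releases (2, 3, 0), pool now (5, 6, 2)
  task-4: need (1, 6, 2) fits (5, 6, 2); releases (0, 2, 3), pool now (5, 8, 5)


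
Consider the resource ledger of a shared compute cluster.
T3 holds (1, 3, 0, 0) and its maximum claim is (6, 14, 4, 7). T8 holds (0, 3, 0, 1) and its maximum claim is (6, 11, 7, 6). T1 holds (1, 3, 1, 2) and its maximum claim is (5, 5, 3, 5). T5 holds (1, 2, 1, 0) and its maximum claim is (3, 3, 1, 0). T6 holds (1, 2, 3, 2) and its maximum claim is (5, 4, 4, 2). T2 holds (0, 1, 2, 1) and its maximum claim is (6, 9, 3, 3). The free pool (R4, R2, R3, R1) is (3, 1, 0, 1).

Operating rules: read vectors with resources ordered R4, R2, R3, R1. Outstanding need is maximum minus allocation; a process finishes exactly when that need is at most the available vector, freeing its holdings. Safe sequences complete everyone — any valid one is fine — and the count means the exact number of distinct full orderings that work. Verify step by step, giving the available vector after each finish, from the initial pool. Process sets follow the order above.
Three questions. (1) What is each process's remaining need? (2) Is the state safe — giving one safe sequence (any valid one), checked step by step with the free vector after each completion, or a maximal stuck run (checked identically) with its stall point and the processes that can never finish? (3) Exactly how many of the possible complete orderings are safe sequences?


(1) Remaining need (order R4, R2, R3, R1):
  T3: (5, 11, 4, 7)
  T8: (6, 8, 7, 5)
  T1: (4, 2, 2, 3)
  T5: (2, 1, 0, 0)
  T6: (4, 2, 1, 0)
  T2: (6, 8, 1, 2)
(2) SAFE, for example via the order T5, T6, T1, T2, T8, T3.
Key observation: the first exact fit in this order is T5 — it needs (2, 1, 0, 0) with (3, 1, 0, 1) free, meeting a requested resource to the last unit.
Check, step by step:
  pool = (3, 1, 0, 1)
  run T5 (needs (2, 1, 0, 0), free (3, 1, 0, 1)); after release of (1, 2, 1, 0) the pool is (4, 3, 1, 1)
  run T6 (needs (4, 2, 1, 0), free (4, 3, 1, 1)); after release of (1, 2, 3, 2) the pool is (5, 5, 4, 3)
  run T1 (needs (4, 2, 2, 3), free (5, 5, 4, 3)); after release of (1, 3, 1, 2) the pool is (6, 8, 5, 5)
  run T2 (needs (6, 8, 1, 2), free (6, 8, 5, 5)); after release of (0, 1, 2, 1) the pool is (6, 9, 7, 6)
  run T8 (needs (6, 8, 7, 5), free (6, 9, 7, 6)); after release of (0, 3, 0, 1) the pool is (6, 12, 7, 7)
  run T3 (needs (5, 11, 4, 7), free (6, 12, 7, 7)); after release of (1, 3, 0, 0) the pool is (7, 15, 7, 7)
(3) The exact count: 1 of the possible complete orderings is a safe sequence.


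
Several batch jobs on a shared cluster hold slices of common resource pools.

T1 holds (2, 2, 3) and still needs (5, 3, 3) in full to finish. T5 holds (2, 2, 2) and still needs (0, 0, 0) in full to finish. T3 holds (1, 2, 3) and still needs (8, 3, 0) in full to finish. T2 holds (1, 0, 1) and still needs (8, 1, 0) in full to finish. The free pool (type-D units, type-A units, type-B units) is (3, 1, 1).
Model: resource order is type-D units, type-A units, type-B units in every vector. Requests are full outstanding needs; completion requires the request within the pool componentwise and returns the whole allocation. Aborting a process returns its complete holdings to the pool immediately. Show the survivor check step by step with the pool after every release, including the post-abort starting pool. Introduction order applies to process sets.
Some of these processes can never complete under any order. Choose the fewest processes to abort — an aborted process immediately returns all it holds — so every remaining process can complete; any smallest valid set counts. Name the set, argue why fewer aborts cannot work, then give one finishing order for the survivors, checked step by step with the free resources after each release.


Abort T3.
Key observation: no ordering could ever have run T2 before the abort of T3; with (1, 2, 3) back in the pool it fits at step 3.
Why nothing smaller works: aborting no one leaves the state deadlocked as given.
Survivors finish in the order: T5, T1, T2. Walking it through (pool after the aborts first):
  pool = (4, 3, 4)
  run T5 (needs (0, 0, 0), free (4, 3, 4)); after release of (2, 2, 2) the pool is (6, 5, 6)
  run T1 (needs (5, 3, 3), free (6, 5, 6)); after release of (2, 2, 3) the pool is (8, 7, 9)
  run T2 (needs (8, 1, 0), free (8, 7, 9)); after release of (1, 0, 1) the pool is (9, 7, 10)


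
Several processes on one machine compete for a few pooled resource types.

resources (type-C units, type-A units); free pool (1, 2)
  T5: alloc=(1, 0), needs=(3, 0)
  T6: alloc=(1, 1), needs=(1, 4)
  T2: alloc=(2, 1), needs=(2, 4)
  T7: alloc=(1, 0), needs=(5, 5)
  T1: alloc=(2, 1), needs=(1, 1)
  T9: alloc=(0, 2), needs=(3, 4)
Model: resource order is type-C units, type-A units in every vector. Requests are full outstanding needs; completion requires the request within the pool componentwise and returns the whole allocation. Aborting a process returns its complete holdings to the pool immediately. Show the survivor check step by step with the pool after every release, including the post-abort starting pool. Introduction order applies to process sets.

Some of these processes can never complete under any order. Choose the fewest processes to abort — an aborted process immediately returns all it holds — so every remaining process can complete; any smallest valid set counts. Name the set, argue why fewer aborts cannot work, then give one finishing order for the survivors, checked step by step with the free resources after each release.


Abort T6.
Key observation: aborting T6 returns (1, 1), and T2 — hopeless before — runs at step 3 with the returned capacity in the pool.
No smaller set exists: with zero aborts the deadlock remains.
One survivor order: T1, T5, T2, T9, T7. Verifying each step (post-abort pool first):
  pool = (2, 3)
  T1: need (1, 1) fits (2, 3); releases (2, 1), pool now (4, 4)
  T5: need (3, 0) fits (4, 4); releases (1, 0), pool now (5, 4)
  T2: need (2, 4) fits (5, 4); releases (2, 1), pool now (7, 5)
  T9: need (3, 4) fits (7, 5); releases (0, 2), pool now (7, 7)
  T7: need (5, 5) fits (7, 7); releases (1, 0), pool now (8, 7)


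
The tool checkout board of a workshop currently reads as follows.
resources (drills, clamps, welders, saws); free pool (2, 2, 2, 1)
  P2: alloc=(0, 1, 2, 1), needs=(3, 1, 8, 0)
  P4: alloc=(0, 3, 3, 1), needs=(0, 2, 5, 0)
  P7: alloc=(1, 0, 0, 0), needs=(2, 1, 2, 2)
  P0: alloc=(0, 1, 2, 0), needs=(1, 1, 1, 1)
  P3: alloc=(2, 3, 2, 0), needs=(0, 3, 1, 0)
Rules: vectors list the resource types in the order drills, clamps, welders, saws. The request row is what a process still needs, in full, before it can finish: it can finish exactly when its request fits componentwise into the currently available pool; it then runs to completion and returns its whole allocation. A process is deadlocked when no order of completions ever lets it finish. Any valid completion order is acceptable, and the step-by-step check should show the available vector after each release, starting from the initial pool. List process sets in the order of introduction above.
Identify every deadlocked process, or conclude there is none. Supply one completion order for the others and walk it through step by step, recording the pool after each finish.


Nothing here is deadlocked.
Key observation: P0 fits the free pool immediately, and its release cascades until everyone finishes.
One completion order for the rest: P0, P3, P4, P7, P2. Walking it through:
  pool = (2, 2, 2, 1)
  run P0 (needs (1, 1, 1, 1), free (2, 2, 2, 1)); after release of (0, 1, 2, 0) the pool is (2, 3, 4, 1)
  run P3 (needs (0, 3, 1, 0), free (2, 3, 4, 1)); after release of (2, 3, 2, 0) the pool is (4, 6, 6, 1)
  run P4 (needs (0, 2, 5, 0), free (4, 6, 6, 1)); after release of (0, 3, 3, 1) the pool is (4, 9, 9, 2)
  run P7 (needs (2, 1, 2, 2), free (4, 9, 9, 2)); after release of (1, 0, 0, 0) the pool is (5, 9, 9, 2)
  run P2 (needs (3, 1, 8, 0), free (5, 9, 9, 2)); after release of (0, 1, 2, 1) the pool is (5, 10, 11, 3)


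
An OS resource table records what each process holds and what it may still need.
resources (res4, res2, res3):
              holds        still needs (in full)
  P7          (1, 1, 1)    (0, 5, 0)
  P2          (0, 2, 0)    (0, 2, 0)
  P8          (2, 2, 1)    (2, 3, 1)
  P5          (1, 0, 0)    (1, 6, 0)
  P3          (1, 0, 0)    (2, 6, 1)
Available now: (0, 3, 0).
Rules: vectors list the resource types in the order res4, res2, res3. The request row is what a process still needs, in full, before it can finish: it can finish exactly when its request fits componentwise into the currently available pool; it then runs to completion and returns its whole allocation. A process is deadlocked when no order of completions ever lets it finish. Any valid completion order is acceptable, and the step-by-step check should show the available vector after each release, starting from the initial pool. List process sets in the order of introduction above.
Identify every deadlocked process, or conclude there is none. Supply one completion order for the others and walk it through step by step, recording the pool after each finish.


Nothing here is deadlocked.
Key observation: no deadlock: P2 fits now, and the freed resources carry the rest through.
The rest can finish in the order P2, P7, P5, P8, P3. Check, step by step:
  pool = (0, 3, 0)
  P2 needs (0, 2, 0) <= (0, 3, 0) -> finishes; pool += (0, 2, 0) = (0, 5, 0)
  P7 needs (0, 5, 0) <= (0, 5, 0) -> finishes; pool += (1, 1, 1) = (1, 6, 1)
  P5 needs (1, 6, 0) <= (1, 6, 1) -> finishes; pool += (1, 0, 0) = (2, 6, 1)
  P8 needs (2, 3, 1) <= (2, 6, 1) -> finishes; pool += (2, 2, 1) = (4, 8, 2)
  P3 needs (2, 6, 1) <= (4, 8, 2) -> finishes; pool += (1, 0, 0) = (5, 8, 2)


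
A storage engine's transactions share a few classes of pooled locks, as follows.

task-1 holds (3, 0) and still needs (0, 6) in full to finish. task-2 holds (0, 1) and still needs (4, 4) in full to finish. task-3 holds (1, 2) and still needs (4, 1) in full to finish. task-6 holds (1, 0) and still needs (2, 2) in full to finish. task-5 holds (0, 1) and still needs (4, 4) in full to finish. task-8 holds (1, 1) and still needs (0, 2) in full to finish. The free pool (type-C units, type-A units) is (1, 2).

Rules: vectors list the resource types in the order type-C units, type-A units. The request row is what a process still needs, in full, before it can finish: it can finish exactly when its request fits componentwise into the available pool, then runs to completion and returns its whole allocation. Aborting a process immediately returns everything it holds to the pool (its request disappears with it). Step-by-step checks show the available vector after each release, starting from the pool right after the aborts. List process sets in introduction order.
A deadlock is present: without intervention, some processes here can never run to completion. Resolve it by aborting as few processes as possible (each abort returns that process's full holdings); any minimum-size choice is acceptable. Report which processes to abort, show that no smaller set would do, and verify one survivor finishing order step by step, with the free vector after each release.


Abort task-1.
Key observation: task-3 could never have finished before the abort; with (3, 0) returned by task-1, it fits at step 1.
Why nothing smaller works: aborting no one leaves the state deadlocked as given.
One survivor order: task-3, task-6, task-8, task-5, task-2. Step-by-step check (post-abort pool first):
  pool = (4, 2)
  run task-3 (needs (4, 1), free (4, 2)); after release of (1, 2) the pool is (5, 4)
  run task-6 (needs (2, 2), free (5, 4)); after release of (1, 0) the pool is (6, 4)
  run task-8 (needs (0, 2), free (6, 4)); after release of (1, 1) the pool is (7, 5)
  run task-5 (needs (4, 4), free (7, 5)); after release of (0, 1) the pool is (7, 6)
  run task-2 (needs (4, 4), free (7, 6)); after release of (0, 1) the pool is (7, 7)


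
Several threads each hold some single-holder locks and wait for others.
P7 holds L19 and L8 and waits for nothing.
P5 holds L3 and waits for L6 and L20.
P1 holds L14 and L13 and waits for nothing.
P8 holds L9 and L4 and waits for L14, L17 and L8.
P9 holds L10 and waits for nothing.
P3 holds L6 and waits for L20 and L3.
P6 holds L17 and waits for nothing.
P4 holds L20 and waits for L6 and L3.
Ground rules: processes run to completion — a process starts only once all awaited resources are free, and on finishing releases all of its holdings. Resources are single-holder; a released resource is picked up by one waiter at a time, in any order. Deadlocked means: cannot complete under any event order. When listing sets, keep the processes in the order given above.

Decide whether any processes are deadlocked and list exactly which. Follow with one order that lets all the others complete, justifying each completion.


Deadlocked set: P5, P3 and P4.
Key observation: the loop P5 -> P3 -> P5 blocks itself forever; P4 is caught in further circular waits.
The rest can finish in the order P9, P1, P7, P6, P8.
Verifying each step:
  P9: no waits; runs immediately, freeing L10
  P1: no waits; runs immediately, freeing L14 and L13
  P7: no waits; runs immediately, freeing L19 and L8
  P6: no waits; runs immediately, freeing L17
  P8: everything it awaited (L14, L17 and L8) is free; runs, freeing L9 and L4


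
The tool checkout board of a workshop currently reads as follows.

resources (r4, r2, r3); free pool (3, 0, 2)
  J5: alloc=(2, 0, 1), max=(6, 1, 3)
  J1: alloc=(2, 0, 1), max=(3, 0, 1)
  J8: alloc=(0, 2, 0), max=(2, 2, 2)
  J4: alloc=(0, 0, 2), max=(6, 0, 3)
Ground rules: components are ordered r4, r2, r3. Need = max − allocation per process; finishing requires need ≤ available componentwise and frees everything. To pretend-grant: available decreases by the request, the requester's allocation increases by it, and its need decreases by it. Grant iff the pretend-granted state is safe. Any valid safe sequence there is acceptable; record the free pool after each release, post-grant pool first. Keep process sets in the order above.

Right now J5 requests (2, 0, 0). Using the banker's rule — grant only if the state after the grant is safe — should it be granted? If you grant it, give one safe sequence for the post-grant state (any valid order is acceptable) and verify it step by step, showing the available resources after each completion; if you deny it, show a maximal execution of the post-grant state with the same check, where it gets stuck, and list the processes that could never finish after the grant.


GRANT. The post-grant state is safe; one safe sequence: J1, J8, J5, J4.
Key observation: with (1, 0, 2) left after the transfer, J1 can run at once — the state stays safe.
Verifying the post-grant state step by step:
  pool = (1, 0, 2)
  run J1 (needs (1, 0, 0), free (1, 0, 2)); after release of (2, 0, 1) the pool is (3, 0, 3)
  run J8 (needs (2, 0, 2), free (3, 0, 3)); after release of (0, 2, 0) the pool is (3, 2, 3)
  run J5 (needs (2, 1, 2), free (3, 2, 3)); after release of (4, 0, 1) the pool is (7, 2, 4)
  run J4 (needs (6, 0, 1), free (7, 2, 4)); after release of (0, 0, 2) the pool is (7, 2, 6)


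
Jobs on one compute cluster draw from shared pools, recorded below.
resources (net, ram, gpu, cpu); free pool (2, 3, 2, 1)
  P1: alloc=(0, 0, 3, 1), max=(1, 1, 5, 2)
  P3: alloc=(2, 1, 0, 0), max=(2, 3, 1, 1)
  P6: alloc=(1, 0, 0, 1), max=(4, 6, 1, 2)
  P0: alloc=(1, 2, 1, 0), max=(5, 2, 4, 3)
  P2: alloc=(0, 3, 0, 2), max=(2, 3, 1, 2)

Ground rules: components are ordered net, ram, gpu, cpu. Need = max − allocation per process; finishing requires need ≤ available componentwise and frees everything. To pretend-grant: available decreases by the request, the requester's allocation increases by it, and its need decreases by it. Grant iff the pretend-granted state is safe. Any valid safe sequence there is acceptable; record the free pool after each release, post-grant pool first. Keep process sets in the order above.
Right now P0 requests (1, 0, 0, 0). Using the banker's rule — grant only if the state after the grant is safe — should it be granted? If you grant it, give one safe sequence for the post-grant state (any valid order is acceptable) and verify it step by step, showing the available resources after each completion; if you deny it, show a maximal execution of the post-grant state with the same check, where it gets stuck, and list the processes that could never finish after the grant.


GRANT. The post-grant state is safe; one safe sequence: P3, P2, P6, P1, P0.
Key observation: (1, 3, 2, 1) free after granting still covers P3 first, and each release covers the next.
Verifying the post-grant state step by step:
  pool = (1, 3, 2, 1)
  P3: need (0, 2, 1, 1) fits (1, 3, 2, 1); releases (2, 1, 0, 0), pool now (3, 4, 2, 1)
  P2: need (2, 0, 1, 0) fits (3, 4, 2, 1); releases (0, 3, 0, 2), pool now (3, 7, 2, 3)
  P6: need (3, 6, 1, 1) fits (3, 7, 2, 3); releases (1, 0, 0, 1), pool now (4, 7, 2, 4)
  P1: need (1, 1, 2, 1) fits (4, 7, 2, 4); releases (0, 0, 3, 1), pool now (4, 7, 5, 5)
  P0: need (3, 0, 3, 3) fits (4, 7, 5, 5); releases (2, 2, 1, 0), pool now (6, 9, 6, 5)


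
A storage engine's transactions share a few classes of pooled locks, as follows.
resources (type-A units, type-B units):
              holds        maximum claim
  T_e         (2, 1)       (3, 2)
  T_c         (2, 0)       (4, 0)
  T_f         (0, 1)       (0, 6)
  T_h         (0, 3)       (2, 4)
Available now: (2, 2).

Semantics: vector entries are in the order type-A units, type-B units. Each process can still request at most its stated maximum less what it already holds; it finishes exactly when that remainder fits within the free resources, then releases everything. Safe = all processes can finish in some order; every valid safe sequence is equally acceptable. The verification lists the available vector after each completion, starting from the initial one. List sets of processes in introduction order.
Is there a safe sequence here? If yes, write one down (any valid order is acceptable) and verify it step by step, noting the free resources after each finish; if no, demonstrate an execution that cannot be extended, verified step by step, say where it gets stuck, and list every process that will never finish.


SAFE, for example via the order T_h, T_e, T_c, T_f.
Key observation: the order's first zero-slack moment is T_h ((2, 1) needed, (2, 2) free — a requested resource with nothing to spare).
Walking it through:
  pool = (2, 2)
  T_h: need (2, 1) fits (2, 2); releases (0, 3), pool now (2, 5)
  T_e: need (1, 1) fits (2, 5); releases (2, 1), pool now (4, 6)
  T_c: need (2, 0) fits (4, 6); releases (2, 0), pool now (6, 6)
  T_f: need (0, 5) fits (6, 6); releases (0, 1), pool now (6, 7)


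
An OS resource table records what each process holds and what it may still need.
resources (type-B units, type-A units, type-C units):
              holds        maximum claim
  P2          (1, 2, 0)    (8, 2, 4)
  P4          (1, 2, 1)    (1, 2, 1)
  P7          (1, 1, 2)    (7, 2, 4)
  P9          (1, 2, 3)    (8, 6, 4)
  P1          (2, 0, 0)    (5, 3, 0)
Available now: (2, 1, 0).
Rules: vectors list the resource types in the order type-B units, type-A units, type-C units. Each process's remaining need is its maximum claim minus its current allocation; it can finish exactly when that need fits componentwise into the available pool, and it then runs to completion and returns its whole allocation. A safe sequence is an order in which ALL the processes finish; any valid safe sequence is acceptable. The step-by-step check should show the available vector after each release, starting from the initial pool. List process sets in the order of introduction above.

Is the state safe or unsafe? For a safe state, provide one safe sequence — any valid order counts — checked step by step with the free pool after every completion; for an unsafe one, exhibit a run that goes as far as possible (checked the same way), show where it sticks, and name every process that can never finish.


The state is UNSAFE.
Key observation: after P4, P1 complete, (5, 3, 1) is the best the pool ever gets, yet each leftover process wants more type-B units.
Going as far as possible: P4, P1; after that, nothing fits. Step-by-step check:
  pool = (2, 1, 0)
  run P4 (needs (0, 0, 0), free (2, 1, 0)); after release of (1, 2, 1) the pool is (3, 3, 1)
  run P1 (needs (3, 3, 0), free (3, 3, 1)); after release of (2, 0, 0) the pool is (5, 3, 1)
  blocked: P2 wants (7, 0, 4), pool (5, 3, 1) — not enough type-B units and type-C units
  blocked: P7 wants (6, 1, 2), pool (5, 3, 1) — not enough type-B units and type-C units
  blocked: P9 wants (7, 4, 1), pool (5, 3, 1) — not enough type-B units and type-A units
Never able to finish: P2, P7 and P9.


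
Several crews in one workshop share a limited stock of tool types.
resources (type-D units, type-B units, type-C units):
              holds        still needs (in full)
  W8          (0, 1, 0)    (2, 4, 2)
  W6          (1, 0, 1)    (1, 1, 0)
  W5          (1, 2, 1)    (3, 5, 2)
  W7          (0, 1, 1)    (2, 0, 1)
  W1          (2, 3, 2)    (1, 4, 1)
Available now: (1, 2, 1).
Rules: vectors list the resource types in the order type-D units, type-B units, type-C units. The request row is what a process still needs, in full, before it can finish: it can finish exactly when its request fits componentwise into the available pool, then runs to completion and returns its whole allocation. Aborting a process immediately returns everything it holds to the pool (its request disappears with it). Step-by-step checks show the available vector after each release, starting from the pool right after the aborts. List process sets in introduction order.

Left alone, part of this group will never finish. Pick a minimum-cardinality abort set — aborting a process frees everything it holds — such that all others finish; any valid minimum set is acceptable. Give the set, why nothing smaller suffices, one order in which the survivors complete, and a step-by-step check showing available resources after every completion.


Abort W8.
Key observation: the deadlocked W1 becomes finishable only because W8 released (0, 1, 0); it completes at step 3 below.
No smaller set exists: with zero aborts the deadlock remains.
Survivors finish in the order: W6, W7, W1, W5. Walking it through (pool after the aborts first):
  pool = (1, 3, 1)
  W6 needs (1, 1, 0) <= (1, 3, 1) -> finishes; pool += (1, 0, 1) = (2, 3, 2)
  W7 needs (2, 0, 1) <= (2, 3, 2) -> finishes; pool += (0, 1, 1) = (2, 4, 3)
  W1 needs (1, 4, 1) <= (2, 4, 3) -> finishes; pool += (2, 3, 2) = (4, 7, 5)
  W5 needs (3, 5, 2) <= (4, 7, 5) -> finishes; pool += (1, 2, 1) = (5, 9, 6)


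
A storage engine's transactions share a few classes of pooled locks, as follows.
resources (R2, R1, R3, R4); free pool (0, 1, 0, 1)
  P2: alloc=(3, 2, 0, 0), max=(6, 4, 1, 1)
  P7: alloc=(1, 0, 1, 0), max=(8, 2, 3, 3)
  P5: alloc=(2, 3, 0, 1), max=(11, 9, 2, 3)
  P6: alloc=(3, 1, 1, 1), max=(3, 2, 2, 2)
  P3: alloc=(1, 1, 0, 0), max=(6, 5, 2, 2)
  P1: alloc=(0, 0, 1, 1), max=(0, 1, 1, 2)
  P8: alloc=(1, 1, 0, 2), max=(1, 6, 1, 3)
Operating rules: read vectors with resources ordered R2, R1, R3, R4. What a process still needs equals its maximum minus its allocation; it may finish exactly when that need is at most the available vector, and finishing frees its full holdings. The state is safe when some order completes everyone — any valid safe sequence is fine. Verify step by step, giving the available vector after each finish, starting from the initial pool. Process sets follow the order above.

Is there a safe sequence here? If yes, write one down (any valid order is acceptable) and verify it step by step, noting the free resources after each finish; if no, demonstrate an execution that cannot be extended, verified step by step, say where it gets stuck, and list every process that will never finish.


SAFE. One safe sequence: P1, P6, P2, P3, P7, P8, P5.
Key observation: reading the order forward, P1 is the first process whose need (0, 1, 0, 1) meets the free pool (0, 1, 0, 1) exactly on a resource it requests.
Walking it through:
  pool = (0, 1, 0, 1)
  run P1 (needs (0, 1, 0, 1), free (0, 1, 0, 1)); after release of (0, 0, 1, 1) the pool is (0, 1, 1, 2)
  run P6 (needs (0, 1, 1, 1), free (0, 1, 1, 2)); after release of (3, 1, 1, 1) the pool is (3, 2, 2, 3)
  run P2 (needs (3, 2, 1, 1), free (3, 2, 2, 3)); after release of (3, 2, 0, 0) the pool is (6, 4, 2, 3)
  run P3 (needs (5, 4, 2, 2), free (6, 4, 2, 3)); after release of (1, 1, 0, 0) the pool is (7, 5, 2, 3)
  run P7 (needs (7, 2, 2, 3), free (7, 5, 2, 3)); after release of (1, 0, 1, 0) the pool is (8, 5, 3, 3)
  run P8 (needs (0, 5, 1, 1), free (8, 5, 3, 3)); after release of (1, 1, 0, 2) the pool is (9, 6, 3, 5)
  run P5 (needs (9, 6, 2, 2), free (9, 6, 3, 5)); after release of (2, 3, 0, 1) the pool is (11, 9, 3, 6)


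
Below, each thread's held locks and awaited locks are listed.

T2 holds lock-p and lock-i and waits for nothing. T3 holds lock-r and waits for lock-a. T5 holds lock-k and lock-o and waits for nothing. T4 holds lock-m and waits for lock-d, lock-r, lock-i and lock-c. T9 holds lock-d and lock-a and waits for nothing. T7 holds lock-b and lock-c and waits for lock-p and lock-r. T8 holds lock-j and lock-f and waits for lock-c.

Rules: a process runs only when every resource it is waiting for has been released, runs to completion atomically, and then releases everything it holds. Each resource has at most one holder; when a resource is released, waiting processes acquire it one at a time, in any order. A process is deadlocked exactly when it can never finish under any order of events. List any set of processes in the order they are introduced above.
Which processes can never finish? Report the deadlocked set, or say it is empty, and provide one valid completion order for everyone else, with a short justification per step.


Nothing here is deadlocked.
Key observation: the waits form no ring: some process can always run, and its releases unblock the others one by one.
One completion order for the rest: T9, T2, T3, T7, T8, T4, T5.
Verifying each step:
  run T9 (it waits on nothing); releases lock-d and lock-a
  run T2 (it waits on nothing); releases lock-p and lock-i
  run T3 (all its waits — lock-a — are resolved); releases lock-r
  run T7 (all its waits — lock-p and lock-r — are resolved); releases lock-b and lock-c
  run T8 (all its waits — lock-c — are resolved); releases lock-j and lock-f
  run T4 (all its waits — lock-d, lock-r, lock-i and lock-c — are resolved); releases lock-m
  run T5 (it waits on nothing); releases lock-k and lock-o


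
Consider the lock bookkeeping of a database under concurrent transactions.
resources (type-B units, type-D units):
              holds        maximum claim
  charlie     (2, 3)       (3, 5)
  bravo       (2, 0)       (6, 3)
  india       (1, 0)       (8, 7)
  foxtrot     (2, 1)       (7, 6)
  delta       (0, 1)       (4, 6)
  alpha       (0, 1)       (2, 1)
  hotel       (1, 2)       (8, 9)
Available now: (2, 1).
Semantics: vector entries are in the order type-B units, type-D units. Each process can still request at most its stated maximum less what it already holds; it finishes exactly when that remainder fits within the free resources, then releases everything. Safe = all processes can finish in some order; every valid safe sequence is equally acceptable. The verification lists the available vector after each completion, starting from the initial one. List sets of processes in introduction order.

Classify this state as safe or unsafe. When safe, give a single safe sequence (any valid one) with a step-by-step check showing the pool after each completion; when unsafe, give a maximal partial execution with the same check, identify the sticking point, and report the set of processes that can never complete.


SAFE. One safe sequence: alpha, charlie, bravo, delta, foxtrot, hotel, india.
Key observation: alpha is the earliest step where a requested resource binds exactly: need (2, 0), pool (2, 1) at its turn.
Walking it through:
  pool = (2, 1)
  run alpha (needs (2, 0), free (2, 1)); after release of (0, 1) the pool is (2, 2)
  run charlie (needs (1, 2), free (2, 2)); after release of (2, 3) the pool is (4, 5)
  run bravo (needs (4, 3), free (4, 5)); after release of (2, 0) the pool is (6, 5)
  run delta (needs (4, 5), free (6, 5)); after release of (0, 1) the pool is (6, 6)
  run foxtrot (needs (5, 5), free (6, 6)); after release of (2, 1) the pool is (8, 7)
  run hotel (needs (7, 7), free (8, 7)); after release of (1, 2) the pool is (9, 9)
  run india (needs (7, 7), free (9, 9)); after release of (1, 0) the pool is (10, 9)
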